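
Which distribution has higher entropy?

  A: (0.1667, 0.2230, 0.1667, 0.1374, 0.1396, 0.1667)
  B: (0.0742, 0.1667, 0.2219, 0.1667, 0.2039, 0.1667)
A

Both distributions are close to uniform, making this a harder comparison.

H(A) = 2.5653 bits
H(B) = 2.5206 bits

The distribution closer to uniform has higher entropy.
Answer: A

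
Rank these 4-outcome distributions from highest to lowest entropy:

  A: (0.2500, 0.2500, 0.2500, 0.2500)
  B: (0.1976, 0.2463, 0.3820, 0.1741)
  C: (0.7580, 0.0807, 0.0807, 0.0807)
A > B > C

Key insight: Entropy is maximized by uniform distributions and minimized by concentrated distributions.

- Uniform distributions have maximum entropy log₂(4) = 2.0000 bits
- The more "peaked" or concentrated a distribution, the lower its entropy

Entropies:
  H(A) = 2.0000 bits
  H(B) = 1.9296 bits
  H(C) = 1.1819 bits

Ranking: A > B > C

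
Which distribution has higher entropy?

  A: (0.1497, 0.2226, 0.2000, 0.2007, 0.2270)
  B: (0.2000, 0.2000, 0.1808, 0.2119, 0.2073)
B

Both distributions are close to uniform, making this a harder comparison.

H(A) = 2.3076 bits
H(B) = 2.3199 bits

The distribution closer to uniform has higher entropy.
Answer: B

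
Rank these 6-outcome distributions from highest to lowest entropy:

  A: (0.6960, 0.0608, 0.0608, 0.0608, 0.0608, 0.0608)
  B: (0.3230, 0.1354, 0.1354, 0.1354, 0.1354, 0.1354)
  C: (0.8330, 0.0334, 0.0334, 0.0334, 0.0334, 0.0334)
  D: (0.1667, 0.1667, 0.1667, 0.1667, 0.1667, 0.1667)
D > B > A > C

Key insight: Entropy is maximized by uniform distributions and minimized by concentrated distributions.

Entropies:
  H(A) = 1.5920 bits
  H(B) = 2.4796 bits
  H(C) = 1.0386 bits
  H(D) = 2.5850 bits

Ranking: D > B > A > C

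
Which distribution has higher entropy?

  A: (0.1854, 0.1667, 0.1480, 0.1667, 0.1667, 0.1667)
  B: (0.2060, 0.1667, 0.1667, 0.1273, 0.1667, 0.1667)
A

Both distributions are close to uniform, making this a harder comparison.

H(A) = 2.5819 bits
H(B) = 2.5714 bits

The distribution closer to uniform has higher entropy.
Answer: A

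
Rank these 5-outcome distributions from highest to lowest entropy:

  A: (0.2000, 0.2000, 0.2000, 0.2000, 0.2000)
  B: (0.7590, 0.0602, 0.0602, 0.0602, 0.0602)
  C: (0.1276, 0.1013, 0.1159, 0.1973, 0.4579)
A > C > B

Key insight: Entropy is maximized by uniform distributions and minimized by concentrated distributions.

- Uniform distributions have maximum entropy log₂(5) = 2.3219 bits
- The more "peaked" or concentrated a distribution, the lower its entropy

Entropies:
  H(A) = 2.3219 bits
  H(B) = 1.2787 bits
  H(C) = 2.0520 bits

Ranking: A > C > B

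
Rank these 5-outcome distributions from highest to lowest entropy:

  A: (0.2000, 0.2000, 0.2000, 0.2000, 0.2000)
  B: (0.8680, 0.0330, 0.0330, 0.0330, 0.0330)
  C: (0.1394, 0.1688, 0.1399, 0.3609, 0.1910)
A > C > B

Key insight: Entropy is maximized by uniform distributions and minimized by concentrated distributions.

- Uniform distributions have maximum entropy log₂(5) = 2.3219 bits
- The more "peaked" or concentrated a distribution, the lower its entropy

Entropies:
  H(A) = 2.3219 bits
  H(B) = 0.8269 bits
  H(C) = 2.2133 bits

Ranking: A > C > B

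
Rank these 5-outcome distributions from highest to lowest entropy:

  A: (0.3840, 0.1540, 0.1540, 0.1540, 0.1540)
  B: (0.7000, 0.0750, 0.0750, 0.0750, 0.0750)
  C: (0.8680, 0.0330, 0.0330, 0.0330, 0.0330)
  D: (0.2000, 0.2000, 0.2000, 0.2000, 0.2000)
D > A > B > C

Key insight: Entropy is maximized by uniform distributions and minimized by concentrated distributions.

Entropies:
  H(A) = 2.1928 bits
  H(B) = 1.4813 bits
  H(C) = 0.8269 bits
  H(D) = 2.3219 bits

Ranking: D > A > B > C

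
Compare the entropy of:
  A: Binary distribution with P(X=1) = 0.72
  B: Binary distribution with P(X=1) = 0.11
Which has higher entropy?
A

For binary distributions, entropy is maximized at p=0.5 and decreases as p moves toward 0 or 1.

H(A) = H(0.72) = 0.8555 bits
H(B) = H(0.11) = 0.4999 bits

Distribution A (p=0.72) is closer to uniform (p=0.5), so it has higher entropy.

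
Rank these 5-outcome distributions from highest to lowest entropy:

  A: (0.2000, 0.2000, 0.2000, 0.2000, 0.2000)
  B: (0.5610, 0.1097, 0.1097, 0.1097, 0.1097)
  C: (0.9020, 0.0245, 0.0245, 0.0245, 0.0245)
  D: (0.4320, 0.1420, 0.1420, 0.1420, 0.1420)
A > D > B > C

Key insight: Entropy is maximized by uniform distributions and minimized by concentrated distributions.

Entropies:
  H(A) = 2.3219 bits
  H(B) = 1.8672 bits
  H(C) = 0.6586 bits
  H(D) = 2.1226 bits

Ranking: A > D > B > C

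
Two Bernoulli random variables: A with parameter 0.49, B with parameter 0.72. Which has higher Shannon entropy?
A

For binary distributions, entropy is maximized at p=0.5 and decreases as p moves toward 0 or 1.

H(A) = H(0.49) = 0.9997 bits
H(B) = H(0.72) = 0.8555 bits

Distribution A (p=0.49) is closer to uniform (p=0.5), so it has higher entropy.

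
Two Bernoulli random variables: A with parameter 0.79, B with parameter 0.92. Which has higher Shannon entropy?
A

For binary distributions, entropy is maximized at p=0.5 and decreases as p moves toward 0 or 1.

H(A) = H(0.79) = 0.7415 bits
H(B) = H(0.92) = 0.4022 bits

Distribution A (p=0.79) is closer to uniform (p=0.5), so it has higher entropy.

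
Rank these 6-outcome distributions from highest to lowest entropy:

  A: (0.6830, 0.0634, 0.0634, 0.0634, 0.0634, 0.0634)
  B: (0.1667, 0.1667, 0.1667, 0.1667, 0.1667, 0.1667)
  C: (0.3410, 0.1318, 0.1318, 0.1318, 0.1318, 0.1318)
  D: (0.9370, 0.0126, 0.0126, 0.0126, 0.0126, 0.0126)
B > C > A > D

Key insight: Entropy is maximized by uniform distributions and minimized by concentrated distributions.

Entropies:
  H(A) = 1.6371 bits
  H(B) = 2.5850 bits
  H(C) = 2.4559 bits
  H(D) = 0.4855 bits

Ranking: B > C > A > D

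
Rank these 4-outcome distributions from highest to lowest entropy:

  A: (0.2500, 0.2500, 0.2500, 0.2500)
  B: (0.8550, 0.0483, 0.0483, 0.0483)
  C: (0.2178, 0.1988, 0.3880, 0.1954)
A > C > B

Key insight: Entropy is maximized by uniform distributions and minimized by concentrated distributions.

- Uniform distributions have maximum entropy log₂(4) = 2.0000 bits
- The more "peaked" or concentrated a distribution, the lower its entropy

Entropies:
  H(A) = 2.0000 bits
  H(B) = 0.8270 bits
  H(C) = 1.9325 bits

Ranking: A > C > B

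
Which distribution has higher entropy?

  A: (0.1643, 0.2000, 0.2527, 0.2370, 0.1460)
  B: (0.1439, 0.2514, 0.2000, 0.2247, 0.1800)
B

Both distributions are close to uniform, making this a harder comparison.

H(A) = 2.2915 bits
H(B) = 2.2969 bits

The distribution closer to uniform has higher entropy.
Answer: B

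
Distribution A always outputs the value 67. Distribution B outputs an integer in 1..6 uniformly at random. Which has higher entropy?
B

A is deterministic, so H(A) = 0. B is uniform over 6 outcomes, so H(B) = log₂(6) = 2.585 bits. Any distribution with genuine randomness has higher entropy than a deterministic one.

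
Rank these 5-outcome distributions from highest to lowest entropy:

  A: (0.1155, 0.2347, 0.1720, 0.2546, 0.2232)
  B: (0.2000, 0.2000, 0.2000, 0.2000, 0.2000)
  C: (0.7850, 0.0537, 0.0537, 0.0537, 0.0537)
B > A > C

Key insight: Entropy is maximized by uniform distributions and minimized by concentrated distributions.

- Uniform distributions have maximum entropy log₂(5) = 2.3219 bits
- The more "peaked" or concentrated a distribution, the lower its entropy

Entropies:
  H(A) = 2.2727 bits
  H(B) = 2.3219 bits
  H(C) = 1.1809 bits

Ranking: B > A > C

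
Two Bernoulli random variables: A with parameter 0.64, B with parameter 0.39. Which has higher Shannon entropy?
B

For binary distributions, entropy is maximized at p=0.5 and decreases as p moves toward 0 or 1.

H(A) = H(0.64) = 0.9427 bits
H(B) = H(0.39) = 0.9648 bits

Distribution B (p=0.39) is closer to uniform (p=0.5), so it has higher entropy.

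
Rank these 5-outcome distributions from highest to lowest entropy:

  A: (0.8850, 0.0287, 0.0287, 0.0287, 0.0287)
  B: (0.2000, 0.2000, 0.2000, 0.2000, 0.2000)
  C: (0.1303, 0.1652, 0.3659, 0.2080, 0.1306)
B > C > A

Key insight: Entropy is maximized by uniform distributions and minimized by concentrated distributions.

- Uniform distributions have maximum entropy log₂(5) = 2.3219 bits
- The more "peaked" or concentrated a distribution, the lower its entropy

Entropies:
  H(A) = 0.7448 bits
  H(B) = 2.3219 bits
  H(C) = 2.1977 bits

Ranking: B > C > A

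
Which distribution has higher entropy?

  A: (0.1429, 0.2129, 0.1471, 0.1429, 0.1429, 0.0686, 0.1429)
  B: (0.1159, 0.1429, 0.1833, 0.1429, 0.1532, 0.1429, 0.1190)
B

Both distributions are close to uniform, making this a harder comparison.

H(A) = 2.7513 bits
H(B) = 2.7923 bits

The distribution closer to uniform has higher entropy.
Answer: B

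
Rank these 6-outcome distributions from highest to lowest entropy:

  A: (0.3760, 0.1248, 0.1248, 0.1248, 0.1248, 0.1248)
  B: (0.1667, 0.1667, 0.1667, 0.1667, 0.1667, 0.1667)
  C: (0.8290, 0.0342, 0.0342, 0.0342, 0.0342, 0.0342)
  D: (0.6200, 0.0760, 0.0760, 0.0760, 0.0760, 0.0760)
B > A > D > C

Key insight: Entropy is maximized by uniform distributions and minimized by concentrated distributions.

Entropies:
  H(A) = 2.4041 bits
  H(B) = 2.5850 bits
  H(C) = 1.0570 bits
  H(D) = 1.8404 bits

Ranking: B > A > D > C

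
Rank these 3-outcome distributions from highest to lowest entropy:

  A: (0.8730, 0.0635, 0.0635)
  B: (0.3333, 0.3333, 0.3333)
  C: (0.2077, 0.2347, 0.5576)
B > C > A

Key insight: Entropy is maximized by uniform distributions and minimized by concentrated distributions.

- Uniform distributions have maximum entropy log₂(3) = 1.5850 bits
- The more "peaked" or concentrated a distribution, the lower its entropy

Entropies:
  H(A) = 0.6762 bits
  H(B) = 1.5850 bits
  H(C) = 1.4316 bits

Ranking: B > C > A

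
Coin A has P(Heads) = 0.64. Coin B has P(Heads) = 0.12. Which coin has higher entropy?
A

For binary distributions, entropy is maximized at p=0.5 and decreases as p moves toward 0 or 1.

H(A) = H(0.64) = 0.9427 bits
H(B) = H(0.12) = 0.5294 bits

Distribution A (p=0.64) is closer to uniform (p=0.5), so it has higher entropy.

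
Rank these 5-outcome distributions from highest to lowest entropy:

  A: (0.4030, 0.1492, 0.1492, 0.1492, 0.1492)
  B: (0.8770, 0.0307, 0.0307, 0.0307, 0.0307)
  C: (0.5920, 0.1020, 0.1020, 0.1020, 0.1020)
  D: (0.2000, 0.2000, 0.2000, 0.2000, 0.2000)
D > A > C > B

Key insight: Entropy is maximized by uniform distributions and minimized by concentrated distributions.

Entropies:
  H(A) = 2.1667 bits
  H(B) = 0.7839 bits
  H(C) = 1.7914 bits
  H(D) = 2.3219 bits

Ranking: D > A > C > B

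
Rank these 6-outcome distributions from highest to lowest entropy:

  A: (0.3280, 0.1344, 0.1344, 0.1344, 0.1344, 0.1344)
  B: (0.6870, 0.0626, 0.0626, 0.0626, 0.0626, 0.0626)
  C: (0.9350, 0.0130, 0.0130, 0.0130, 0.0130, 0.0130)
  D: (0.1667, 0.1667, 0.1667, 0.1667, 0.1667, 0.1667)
D > A > B > C

Key insight: Entropy is maximized by uniform distributions and minimized by concentrated distributions.

Entropies:
  H(A) = 2.4732 bits
  H(B) = 1.6234 bits
  H(C) = 0.4979 bits
  H(D) = 2.5850 bits

Ranking: D > A > B > C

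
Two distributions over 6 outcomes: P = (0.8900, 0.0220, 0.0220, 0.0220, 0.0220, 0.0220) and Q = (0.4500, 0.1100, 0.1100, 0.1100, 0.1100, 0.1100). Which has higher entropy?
Q

P is highly concentrated on one outcome (89%), making it nearly deterministic. Q spreads its mass more evenly (max 45%). The more spread-out distribution has higher entropy: H(P) ≈ 0.755 bits, H(Q) ≈ 2.270 bits.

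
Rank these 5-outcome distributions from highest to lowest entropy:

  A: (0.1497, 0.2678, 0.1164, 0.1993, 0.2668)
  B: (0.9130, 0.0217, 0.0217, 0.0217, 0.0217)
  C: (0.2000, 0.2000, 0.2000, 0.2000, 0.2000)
C > A > B

Key insight: Entropy is maximized by uniform distributions and minimized by concentrated distributions.

- Uniform distributions have maximum entropy log₂(5) = 2.3219 bits
- The more "peaked" or concentrated a distribution, the lower its entropy

Entropies:
  H(A) = 2.2527 bits
  H(B) = 0.6004 bits
  H(C) = 2.3219 bits

Ranking: C > A > B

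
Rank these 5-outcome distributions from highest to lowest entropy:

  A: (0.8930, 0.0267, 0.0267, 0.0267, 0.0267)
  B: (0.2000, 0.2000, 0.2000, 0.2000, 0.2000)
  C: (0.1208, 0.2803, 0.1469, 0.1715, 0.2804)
B > C > A

Key insight: Entropy is maximized by uniform distributions and minimized by concentrated distributions.

- Uniform distributions have maximum entropy log₂(5) = 2.3219 bits
- The more "peaked" or concentrated a distribution, the lower its entropy

Entropies:
  H(A) = 0.7048 bits
  H(B) = 2.3219 bits
  H(C) = 2.2399 bits

Ranking: B > C > A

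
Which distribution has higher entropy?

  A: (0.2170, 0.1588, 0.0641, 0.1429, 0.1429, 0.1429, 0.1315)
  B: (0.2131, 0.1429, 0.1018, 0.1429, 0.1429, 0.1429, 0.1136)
B

Both distributions are close to uniform, making this a harder comparison.

H(A) = 2.7420 bits
H(B) = 2.7716 bits

The distribution closer to uniform has higher entropy.
Answer: B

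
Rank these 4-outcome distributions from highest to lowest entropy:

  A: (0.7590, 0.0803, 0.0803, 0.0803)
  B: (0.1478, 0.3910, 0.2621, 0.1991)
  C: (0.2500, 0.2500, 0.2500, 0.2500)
C > B > A

Key insight: Entropy is maximized by uniform distributions and minimized by concentrated distributions.

- Uniform distributions have maximum entropy log₂(4) = 2.0000 bits
- The more "peaked" or concentrated a distribution, the lower its entropy

Entropies:
  H(A) = 1.1787 bits
  H(B) = 1.9073 bits
  H(C) = 2.0000 bits

Ranking: C > B > A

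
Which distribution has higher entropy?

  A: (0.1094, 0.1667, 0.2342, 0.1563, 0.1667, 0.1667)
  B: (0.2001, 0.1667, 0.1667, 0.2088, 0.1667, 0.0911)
A

Both distributions are close to uniform, making this a harder comparison.

H(A) = 2.5508 bits
H(B) = 2.5437 bits

The distribution closer to uniform has higher entropy.
Answer: A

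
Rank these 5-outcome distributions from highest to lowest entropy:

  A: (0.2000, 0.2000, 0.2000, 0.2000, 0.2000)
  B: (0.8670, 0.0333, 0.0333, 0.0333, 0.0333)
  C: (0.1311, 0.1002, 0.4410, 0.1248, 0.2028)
A > C > B

Key insight: Entropy is maximized by uniform distributions and minimized by concentrated distributions.

- Uniform distributions have maximum entropy log₂(5) = 2.3219 bits
- The more "peaked" or concentrated a distribution, the lower its entropy

Entropies:
  H(A) = 2.3219 bits
  H(B) = 0.8316 bits
  H(C) = 2.0794 bits

Ranking: A > C > B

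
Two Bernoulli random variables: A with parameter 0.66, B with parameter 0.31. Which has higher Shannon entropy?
A

For binary distributions, entropy is maximized at p=0.5 and decreases as p moves toward 0 or 1.

H(A) = H(0.66) = 0.9248 bits
H(B) = H(0.31) = 0.8932 bits

Distribution A (p=0.66) is closer to uniform (p=0.5), so it has higher entropy.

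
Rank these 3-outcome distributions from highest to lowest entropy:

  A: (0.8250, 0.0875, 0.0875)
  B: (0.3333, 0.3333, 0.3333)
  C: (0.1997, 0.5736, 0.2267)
B > C > A

Key insight: Entropy is maximized by uniform distributions and minimized by concentrated distributions.

- Uniform distributions have maximum entropy log₂(3) = 1.5850 bits
- The more "peaked" or concentrated a distribution, the lower its entropy

Entropies:
  H(A) = 0.8440 bits
  H(B) = 1.5850 bits
  H(C) = 1.4095 bits

Ranking: B > C > A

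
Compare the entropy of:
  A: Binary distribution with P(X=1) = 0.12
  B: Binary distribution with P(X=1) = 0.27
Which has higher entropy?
B

For binary distributions, entropy is maximized at p=0.5 and decreases as p moves toward 0 or 1.

H(A) = H(0.12) = 0.5294 bits
H(B) = H(0.27) = 0.8415 bits

Distribution B (p=0.27) is closer to uniform (p=0.5), so it has higher entropy.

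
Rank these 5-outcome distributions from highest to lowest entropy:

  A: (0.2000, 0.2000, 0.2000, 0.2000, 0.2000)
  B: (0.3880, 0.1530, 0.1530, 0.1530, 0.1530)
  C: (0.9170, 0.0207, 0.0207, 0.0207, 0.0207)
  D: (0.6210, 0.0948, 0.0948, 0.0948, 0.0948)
A > B > D > C

Key insight: Entropy is maximized by uniform distributions and minimized by concentrated distributions.

Entropies:
  H(A) = 2.3219 bits
  H(B) = 2.1875 bits
  H(C) = 0.5787 bits
  H(D) = 1.7153 bits

Ranking: A > B > D > C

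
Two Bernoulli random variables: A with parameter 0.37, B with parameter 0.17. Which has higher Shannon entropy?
A

For binary distributions, entropy is maximized at p=0.5 and decreases as p moves toward 0 or 1.

H(A) = H(0.37) = 0.9507 bits
H(B) = H(0.17) = 0.6577 bits

Distribution A (p=0.37) is closer to uniform (p=0.5), so it has higher entropy.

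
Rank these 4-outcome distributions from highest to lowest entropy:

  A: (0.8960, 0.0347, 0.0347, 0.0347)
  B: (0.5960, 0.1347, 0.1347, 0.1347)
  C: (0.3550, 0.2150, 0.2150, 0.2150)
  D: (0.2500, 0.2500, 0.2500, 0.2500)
D > C > B > A

Key insight: Entropy is maximized by uniform distributions and minimized by concentrated distributions.

Entropies:
  H(A) = 0.6464 bits
  H(B) = 1.6136 bits
  H(C) = 1.9608 bits
  H(D) = 2.0000 bits

Ranking: D > C > B > A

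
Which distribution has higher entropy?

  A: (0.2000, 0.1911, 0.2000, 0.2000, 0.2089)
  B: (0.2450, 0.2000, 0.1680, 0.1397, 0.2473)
A

Both distributions are close to uniform, making this a harder comparison.

H(A) = 2.3214 bits
H(B) = 2.2890 bits

The distribution closer to uniform has higher entropy.
Answer: A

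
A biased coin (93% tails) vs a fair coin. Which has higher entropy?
Fair coin

The fair coin is uniform (p=0.5), maximizing binary entropy at 1 bit. The biased coin has H(0.93) ≈ 0.366 bits — its outcome is more predictable, so its entropy is lower.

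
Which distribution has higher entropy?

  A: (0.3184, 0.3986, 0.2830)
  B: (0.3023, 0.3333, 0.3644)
B

Both distributions are close to uniform, making this a harder comparison.

H(A) = 1.5700 bits
H(B) = 1.5808 bits

The distribution closer to uniform has higher entropy.
Answer: B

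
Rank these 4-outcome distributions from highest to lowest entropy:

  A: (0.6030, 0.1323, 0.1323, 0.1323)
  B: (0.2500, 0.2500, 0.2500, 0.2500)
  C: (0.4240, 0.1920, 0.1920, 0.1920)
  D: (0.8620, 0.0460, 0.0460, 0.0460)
B > C > A > D

Key insight: Entropy is maximized by uniform distributions and minimized by concentrated distributions.

Entropies:
  H(A) = 1.5984 bits
  H(B) = 2.0000 bits
  H(C) = 1.8962 bits
  H(D) = 0.7977 bits

Ranking: B > C > A > D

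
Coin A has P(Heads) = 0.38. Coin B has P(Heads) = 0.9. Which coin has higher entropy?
A

For binary distributions, entropy is maximized at p=0.5 and decreases as p moves toward 0 or 1.

H(A) = H(0.38) = 0.9580 bits
H(B) = H(0.9) = 0.4690 bits

Distribution A (p=0.38) is closer to uniform (p=0.5), so it has higher entropy.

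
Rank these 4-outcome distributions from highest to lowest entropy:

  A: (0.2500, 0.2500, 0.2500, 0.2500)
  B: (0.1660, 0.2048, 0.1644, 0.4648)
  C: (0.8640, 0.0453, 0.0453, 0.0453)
A > B > C

Key insight: Entropy is maximized by uniform distributions and minimized by concentrated distributions.

- Uniform distributions have maximum entropy log₂(4) = 2.0000 bits
- The more "peaked" or concentrated a distribution, the lower its entropy

Entropies:
  H(A) = 2.0000 bits
  H(B) = 1.8406 bits
  H(C) = 0.7892 bits

Ranking: A > B > C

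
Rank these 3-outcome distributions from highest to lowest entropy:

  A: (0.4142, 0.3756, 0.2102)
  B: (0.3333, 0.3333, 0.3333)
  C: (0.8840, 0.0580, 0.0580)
B > A > C

Key insight: Entropy is maximized by uniform distributions and minimized by concentrated distributions.

- Uniform distributions have maximum entropy log₂(3) = 1.5850 bits
- The more "peaked" or concentrated a distribution, the lower its entropy

Entropies:
  H(A) = 1.5303 bits
  H(B) = 1.5850 bits
  H(C) = 0.6338 bits

Ranking: B > A > C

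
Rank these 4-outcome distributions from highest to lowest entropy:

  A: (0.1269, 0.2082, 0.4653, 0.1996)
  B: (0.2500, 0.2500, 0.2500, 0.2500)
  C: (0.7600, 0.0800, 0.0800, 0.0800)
B > A > C

Key insight: Entropy is maximized by uniform distributions and minimized by concentrated distributions.

- Uniform distributions have maximum entropy log₂(4) = 2.0000 bits
- The more "peaked" or concentrated a distribution, the lower its entropy

Entropies:
  H(A) = 1.8269 bits
  H(B) = 2.0000 bits
  H(C) = 1.1754 bits

Ranking: B > A > C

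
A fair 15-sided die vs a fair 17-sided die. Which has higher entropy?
17-sided die

Both are uniform distributions; for uniform over n outcomes, H = log₂(n). H(15-sided) = log₂(15) = 3.907 bits and H(17-sided) = log₂(17) = 4.087 bits. More outcomes in a uniform distribution means higher entropy.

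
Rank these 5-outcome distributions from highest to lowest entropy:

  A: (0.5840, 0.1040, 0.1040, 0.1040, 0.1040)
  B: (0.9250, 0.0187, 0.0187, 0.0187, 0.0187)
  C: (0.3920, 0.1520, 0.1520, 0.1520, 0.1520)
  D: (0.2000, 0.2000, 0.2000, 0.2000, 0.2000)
D > C > A > B

Key insight: Entropy is maximized by uniform distributions and minimized by concentrated distributions.

Entropies:
  H(A) = 1.8115 bits
  H(B) = 0.5343 bits
  H(C) = 2.1821 bits
  H(D) = 2.3219 bits

Ranking: D > C > A > B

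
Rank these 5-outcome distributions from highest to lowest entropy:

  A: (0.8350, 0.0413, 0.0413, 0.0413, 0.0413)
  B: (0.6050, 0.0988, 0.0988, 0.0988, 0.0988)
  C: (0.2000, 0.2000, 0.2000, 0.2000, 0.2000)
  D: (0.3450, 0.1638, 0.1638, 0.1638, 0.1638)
C > D > B > A

Key insight: Entropy is maximized by uniform distributions and minimized by concentrated distributions.

Entropies:
  H(A) = 0.9761 bits
  H(B) = 1.7580 bits
  H(C) = 2.3219 bits
  H(D) = 2.2395 bits

Ranking: C > D > B > A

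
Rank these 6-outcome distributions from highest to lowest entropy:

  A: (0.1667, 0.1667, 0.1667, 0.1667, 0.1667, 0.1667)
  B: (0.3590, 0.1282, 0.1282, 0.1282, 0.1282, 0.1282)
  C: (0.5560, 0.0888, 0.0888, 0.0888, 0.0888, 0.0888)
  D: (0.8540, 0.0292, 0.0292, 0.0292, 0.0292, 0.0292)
A > B > C > D

Key insight: Entropy is maximized by uniform distributions and minimized by concentrated distributions.

Entropies:
  H(A) = 2.5850 bits
  H(B) = 2.4302 bits
  H(C) = 2.0219 bits
  H(D) = 0.9387 bits

Ranking: A > B > C > D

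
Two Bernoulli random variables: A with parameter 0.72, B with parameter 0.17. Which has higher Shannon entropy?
A

For binary distributions, entropy is maximized at p=0.5 and decreases as p moves toward 0 or 1.

H(A) = H(0.72) = 0.8555 bits
H(B) = H(0.17) = 0.6577 bits

Distribution A (p=0.72) is closer to uniform (p=0.5), so it has higher entropy.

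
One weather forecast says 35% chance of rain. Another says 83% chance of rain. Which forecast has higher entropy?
35% forecast

Treat each forecast as a Bernoulli distribution. Binary entropy is maximized at p=0.5 and falls off symmetrically toward 0 or 1. The 35% forecast is closer to 50%, so it is more uncertain. H(35%) ≈ 0.934 bits, H(83%) ≈ 0.658 bits.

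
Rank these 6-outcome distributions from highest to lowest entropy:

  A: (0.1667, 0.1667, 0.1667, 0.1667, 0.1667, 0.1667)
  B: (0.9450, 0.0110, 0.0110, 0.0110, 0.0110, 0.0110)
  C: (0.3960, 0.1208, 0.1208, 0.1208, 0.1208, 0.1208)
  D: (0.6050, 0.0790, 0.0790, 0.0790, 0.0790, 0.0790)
A > C > D > B

Key insight: Entropy is maximized by uniform distributions and minimized by concentrated distributions.

Entropies:
  H(A) = 2.5850 bits
  H(B) = 0.4350 bits
  H(C) = 2.3710 bits
  H(D) = 1.8851 bits

Ranking: A > C > D > B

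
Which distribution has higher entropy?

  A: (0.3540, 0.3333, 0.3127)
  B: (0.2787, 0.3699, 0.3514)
A

Both distributions are close to uniform, making this a harder comparison.

H(A) = 1.5831 bits
H(B) = 1.5746 bits

The distribution closer to uniform has higher entropy.
Answer: A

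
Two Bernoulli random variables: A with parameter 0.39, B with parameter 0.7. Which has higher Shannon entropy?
A

For binary distributions, entropy is maximized at p=0.5 and decreases as p moves toward 0 or 1.

H(A) = H(0.39) = 0.9648 bits
H(B) = H(0.7) = 0.8813 bits

Distribution A (p=0.39) is closer to uniform (p=0.5), so it has higher entropy.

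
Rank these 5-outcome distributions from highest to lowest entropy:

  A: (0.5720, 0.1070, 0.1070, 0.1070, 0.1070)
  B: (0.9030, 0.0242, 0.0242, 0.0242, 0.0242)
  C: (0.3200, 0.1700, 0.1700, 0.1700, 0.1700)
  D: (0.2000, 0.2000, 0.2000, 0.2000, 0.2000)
D > C > A > B

Key insight: Entropy is maximized by uniform distributions and minimized by concentrated distributions.

Entropies:
  H(A) = 1.8410 bits
  H(B) = 0.6534 bits
  H(C) = 2.2644 bits
  H(D) = 2.3219 bits

Ranking: D > C > A > B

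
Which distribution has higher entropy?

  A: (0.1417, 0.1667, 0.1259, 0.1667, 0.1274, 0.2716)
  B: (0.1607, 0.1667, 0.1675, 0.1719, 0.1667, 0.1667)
B

Both distributions are close to uniform, making this a harder comparison.

H(A) = 2.5271 bits
H(B) = 2.5847 bits

The distribution closer to uniform has higher entropy.
Answer: B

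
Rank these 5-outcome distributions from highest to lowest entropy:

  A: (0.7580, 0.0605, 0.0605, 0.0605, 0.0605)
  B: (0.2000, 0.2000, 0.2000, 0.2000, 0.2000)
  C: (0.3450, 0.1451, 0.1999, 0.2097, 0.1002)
B > C > A

Key insight: Entropy is maximized by uniform distributions and minimized by concentrated distributions.

- Uniform distributions have maximum entropy log₂(5) = 2.3219 bits
- The more "peaked" or concentrated a distribution, the lower its entropy

Entropies:
  H(A) = 1.2824 bits
  H(B) = 2.3219 bits
  H(C) = 2.2033 bits

Ranking: B > C > A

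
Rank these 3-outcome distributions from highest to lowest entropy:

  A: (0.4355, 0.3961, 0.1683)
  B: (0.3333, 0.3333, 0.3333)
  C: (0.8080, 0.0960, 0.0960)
B > A > C

Key insight: Entropy is maximized by uniform distributions and minimized by concentrated distributions.

- Uniform distributions have maximum entropy log₂(3) = 1.5850 bits
- The more "peaked" or concentrated a distribution, the lower its entropy

Entropies:
  H(A) = 1.4842 bits
  H(B) = 1.5850 bits
  H(C) = 0.8976 bits

Ranking: B > A > C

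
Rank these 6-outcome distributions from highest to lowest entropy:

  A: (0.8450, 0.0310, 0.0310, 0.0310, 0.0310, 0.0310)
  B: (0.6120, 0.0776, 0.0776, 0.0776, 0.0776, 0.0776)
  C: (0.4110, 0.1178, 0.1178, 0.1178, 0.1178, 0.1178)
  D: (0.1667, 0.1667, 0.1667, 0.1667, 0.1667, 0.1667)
D > C > B > A

Key insight: Entropy is maximized by uniform distributions and minimized by concentrated distributions.

Entropies:
  H(A) = 0.9821 bits
  H(B) = 1.8644 bits
  H(C) = 2.3446 bits
  H(D) = 2.5850 bits

Ranking: D > C > B > A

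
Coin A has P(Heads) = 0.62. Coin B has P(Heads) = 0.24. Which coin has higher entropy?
A

For binary distributions, entropy is maximized at p=0.5 and decreases as p moves toward 0 or 1.

H(A) = H(0.62) = 0.9580 bits
H(B) = H(0.24) = 0.7950 bits

Distribution A (p=0.62) is closer to uniform (p=0.5), so it has higher entropy.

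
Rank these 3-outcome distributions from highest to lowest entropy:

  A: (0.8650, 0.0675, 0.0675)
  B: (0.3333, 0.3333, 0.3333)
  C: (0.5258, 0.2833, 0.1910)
B > C > A

Key insight: Entropy is maximized by uniform distributions and minimized by concentrated distributions.

- Uniform distributions have maximum entropy log₂(3) = 1.5850 bits
- The more "peaked" or concentrated a distribution, the lower its entropy

Entropies:
  H(A) = 0.7060 bits
  H(B) = 1.5850 bits
  H(C) = 1.4593 bits

Ranking: B > C > A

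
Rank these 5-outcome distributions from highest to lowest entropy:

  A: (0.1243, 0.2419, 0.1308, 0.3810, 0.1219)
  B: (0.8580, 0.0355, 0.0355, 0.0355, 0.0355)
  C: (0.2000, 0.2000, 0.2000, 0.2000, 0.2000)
C > A > B

Key insight: Entropy is maximized by uniform distributions and minimized by concentrated distributions.

- Uniform distributions have maximum entropy log₂(5) = 2.3219 bits
- The more "peaked" or concentrated a distribution, the lower its entropy

Entropies:
  H(A) = 2.1536 bits
  H(B) = 0.8735 bits
  H(C) = 2.3219 bits

Ranking: C > A > B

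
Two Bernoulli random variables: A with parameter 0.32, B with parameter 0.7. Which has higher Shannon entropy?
A

For binary distributions, entropy is maximized at p=0.5 and decreases as p moves toward 0 or 1.

H(A) = H(0.32) = 0.9044 bits
H(B) = H(0.7) = 0.8813 bits

Distribution A (p=0.32) is closer to uniform (p=0.5), so it has higher entropy.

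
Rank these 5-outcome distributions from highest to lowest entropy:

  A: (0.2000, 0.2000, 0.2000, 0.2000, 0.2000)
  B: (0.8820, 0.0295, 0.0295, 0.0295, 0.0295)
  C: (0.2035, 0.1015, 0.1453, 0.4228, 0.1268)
A > C > B

Key insight: Entropy is maximized by uniform distributions and minimized by concentrated distributions.

- Uniform distributions have maximum entropy log₂(5) = 2.3219 bits
- The more "peaked" or concentrated a distribution, the lower its entropy

Entropies:
  H(A) = 2.3219 bits
  H(B) = 0.7596 bits
  H(C) = 2.1098 bits

Ranking: A > C > B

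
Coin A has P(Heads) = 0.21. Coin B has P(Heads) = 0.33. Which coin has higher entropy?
B

For binary distributions, entropy is maximized at p=0.5 and decreases as p moves toward 0 or 1.

H(A) = H(0.21) = 0.7415 bits
H(B) = H(0.33) = 0.9149 bits

Distribution B (p=0.33) is closer to uniform (p=0.5), so it has higher entropy.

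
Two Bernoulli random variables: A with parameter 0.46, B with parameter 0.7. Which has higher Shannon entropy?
A

For binary distributions, entropy is maximized at p=0.5 and decreases as p moves toward 0 or 1.

H(A) = H(0.46) = 0.9954 bits
H(B) = H(0.7) = 0.8813 bits

Distribution A (p=0.46) is closer to uniform (p=0.5), so it has higher entropy.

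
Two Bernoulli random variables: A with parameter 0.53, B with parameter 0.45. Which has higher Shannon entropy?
A

For binary distributions, entropy is maximized at p=0.5 and decreases as p moves toward 0 or 1.

H(A) = H(0.53) = 0.9974 bits
H(B) = H(0.45) = 0.9928 bits

Distribution A (p=0.53) is closer to uniform (p=0.5), so it has higher entropy.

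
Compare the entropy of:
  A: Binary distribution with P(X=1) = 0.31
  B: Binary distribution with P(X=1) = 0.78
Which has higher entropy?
A

For binary distributions, entropy is maximized at p=0.5 and decreases as p moves toward 0 or 1.

H(A) = H(0.31) = 0.8932 bits
H(B) = H(0.78) = 0.7602 bits

Distribution A (p=0.31) is closer to uniform (p=0.5), so it has higher entropy.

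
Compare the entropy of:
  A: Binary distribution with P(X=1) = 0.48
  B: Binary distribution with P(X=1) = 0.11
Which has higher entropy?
A

For binary distributions, entropy is maximized at p=0.5 and decreases as p moves toward 0 or 1.

H(A) = H(0.48) = 0.9988 bits
H(B) = H(0.11) = 0.4999 bits

Distribution A (p=0.48) is closer to uniform (p=0.5), so it has higher entropy.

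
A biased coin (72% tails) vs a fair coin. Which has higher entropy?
Fair coin

The fair coin is uniform (p=0.5), maximizing binary entropy at 1 bit. The biased coin has H(0.72) ≈ 0.855 bits — its outcome is more predictable, so its entropy is lower.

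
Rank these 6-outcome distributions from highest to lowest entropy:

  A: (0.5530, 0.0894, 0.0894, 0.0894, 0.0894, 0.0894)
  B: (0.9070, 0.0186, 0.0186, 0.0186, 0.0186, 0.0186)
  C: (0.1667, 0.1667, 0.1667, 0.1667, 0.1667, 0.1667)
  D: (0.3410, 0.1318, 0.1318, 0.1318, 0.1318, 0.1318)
C > D > A > B

Key insight: Entropy is maximized by uniform distributions and minimized by concentrated distributions.

Entropies:
  H(A) = 2.0298 bits
  H(B) = 0.6623 bits
  H(C) = 2.5850 bits
  H(D) = 2.4559 bits

Ranking: C > D > A > B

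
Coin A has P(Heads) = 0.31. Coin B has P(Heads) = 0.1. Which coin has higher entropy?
A

For binary distributions, entropy is maximized at p=0.5 and decreases as p moves toward 0 or 1.

H(A) = H(0.31) = 0.8932 bits
H(B) = H(0.1) = 0.4690 bits

Distribution A (p=0.31) is closer to uniform (p=0.5), so it has higher entropy.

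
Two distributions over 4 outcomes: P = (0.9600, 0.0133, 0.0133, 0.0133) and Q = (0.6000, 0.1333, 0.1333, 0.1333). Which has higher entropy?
Q

P is highly concentrated on one outcome (96%), making it nearly deterministic. Q spreads its mass more evenly (max 60%). The more spread-out distribution has higher entropy: H(P) ≈ 0.306 bits, H(Q) ≈ 1.605 bits.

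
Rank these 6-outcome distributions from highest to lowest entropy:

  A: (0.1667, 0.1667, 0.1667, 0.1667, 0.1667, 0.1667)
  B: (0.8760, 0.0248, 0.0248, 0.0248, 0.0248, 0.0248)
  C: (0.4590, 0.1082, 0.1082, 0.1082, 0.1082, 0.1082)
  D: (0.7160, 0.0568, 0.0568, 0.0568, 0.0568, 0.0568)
A > C > D > B

Key insight: Entropy is maximized by uniform distributions and minimized by concentrated distributions.

Entropies:
  H(A) = 2.5850 bits
  H(B) = 0.8287 bits
  H(C) = 2.2513 bits
  H(D) = 1.5203 bits

Ranking: A > C > D > B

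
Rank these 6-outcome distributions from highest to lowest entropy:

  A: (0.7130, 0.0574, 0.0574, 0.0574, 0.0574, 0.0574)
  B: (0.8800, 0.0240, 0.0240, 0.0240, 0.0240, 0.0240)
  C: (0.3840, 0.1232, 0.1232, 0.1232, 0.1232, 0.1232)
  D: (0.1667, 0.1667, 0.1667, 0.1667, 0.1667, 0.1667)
D > C > A > B

Key insight: Entropy is maximized by uniform distributions and minimized by concentrated distributions.

Entropies:
  H(A) = 1.5312 bits
  H(B) = 0.8080 bits
  H(C) = 2.3911 bits
  H(D) = 2.5850 bits

Ranking: D > C > A > B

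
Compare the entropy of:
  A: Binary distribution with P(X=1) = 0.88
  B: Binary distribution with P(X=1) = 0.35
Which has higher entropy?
B

For binary distributions, entropy is maximized at p=0.5 and decreases as p moves toward 0 or 1.

H(A) = H(0.88) = 0.5294 bits
H(B) = H(0.35) = 0.9341 bits

Distribution B (p=0.35) is closer to uniform (p=0.5), so it has higher entropy.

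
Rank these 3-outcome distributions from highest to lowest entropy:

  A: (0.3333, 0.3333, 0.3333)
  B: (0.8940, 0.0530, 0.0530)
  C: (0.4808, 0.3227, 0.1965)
A > C > B

Key insight: Entropy is maximized by uniform distributions and minimized by concentrated distributions.

- Uniform distributions have maximum entropy log₂(3) = 1.5850 bits
- The more "peaked" or concentrated a distribution, the lower its entropy

Entropies:
  H(A) = 1.5850 bits
  H(B) = 0.5937 bits
  H(C) = 1.4958 bits

Ranking: A > C > B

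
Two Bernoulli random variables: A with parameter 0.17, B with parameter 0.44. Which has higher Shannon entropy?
B

For binary distributions, entropy is maximized at p=0.5 and decreases as p moves toward 0 or 1.

H(A) = H(0.17) = 0.6577 bits
H(B) = H(0.44) = 0.9896 bits

Distribution B (p=0.44) is closer to uniform (p=0.5), so it has higher entropy.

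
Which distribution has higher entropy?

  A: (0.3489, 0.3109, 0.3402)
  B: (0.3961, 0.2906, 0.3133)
A

Both distributions are close to uniform, making this a harder comparison.

H(A) = 1.5832 bits
H(B) = 1.5719 bits

The distribution closer to uniform has higher entropy.
Answer: A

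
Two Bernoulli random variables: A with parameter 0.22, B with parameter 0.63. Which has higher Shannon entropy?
B

For binary distributions, entropy is maximized at p=0.5 and decreases as p moves toward 0 or 1.

H(A) = H(0.22) = 0.7602 bits
H(B) = H(0.63) = 0.9507 bits

Distribution B (p=0.63) is closer to uniform (p=0.5), so it has higher entropy.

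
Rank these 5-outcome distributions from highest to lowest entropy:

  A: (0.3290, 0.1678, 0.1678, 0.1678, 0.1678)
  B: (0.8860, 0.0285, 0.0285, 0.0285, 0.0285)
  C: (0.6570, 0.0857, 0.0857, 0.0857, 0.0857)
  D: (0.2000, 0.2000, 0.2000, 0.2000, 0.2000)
D > A > C > B

Key insight: Entropy is maximized by uniform distributions and minimized by concentrated distributions.

Entropies:
  H(A) = 2.2559 bits
  H(B) = 0.7399 bits
  H(C) = 1.6137 bits
  H(D) = 2.3219 bits

Ranking: D > A > C > B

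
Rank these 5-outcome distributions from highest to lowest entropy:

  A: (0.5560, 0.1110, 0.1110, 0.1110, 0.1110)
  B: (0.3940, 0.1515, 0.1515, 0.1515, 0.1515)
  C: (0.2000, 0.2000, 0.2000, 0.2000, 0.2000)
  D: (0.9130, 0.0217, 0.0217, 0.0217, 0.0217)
C > B > A > D

Key insight: Entropy is maximized by uniform distributions and minimized by concentrated distributions.

Entropies:
  H(A) = 1.8789 bits
  H(B) = 2.1793 bits
  H(C) = 2.3219 bits
  H(D) = 0.6004 bits

Ranking: C > B > A > D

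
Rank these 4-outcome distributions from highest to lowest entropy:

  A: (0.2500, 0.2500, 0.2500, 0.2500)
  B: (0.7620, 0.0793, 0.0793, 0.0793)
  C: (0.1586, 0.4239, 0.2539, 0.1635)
A > C > B

Key insight: Entropy is maximized by uniform distributions and minimized by concentrated distributions.

- Uniform distributions have maximum entropy log₂(4) = 2.0000 bits
- The more "peaked" or concentrated a distribution, the lower its entropy

Entropies:
  H(A) = 2.0000 bits
  H(B) = 1.1689 bits
  H(C) = 1.8756 bits

Ranking: A > C > B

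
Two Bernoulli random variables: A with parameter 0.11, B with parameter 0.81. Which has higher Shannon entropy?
B

For binary distributions, entropy is maximized at p=0.5 and decreases as p moves toward 0 or 1.

H(A) = H(0.11) = 0.4999 bits
H(B) = H(0.81) = 0.7015 bits

Distribution B (p=0.81) is closer to uniform (p=0.5), so it has higher entropy.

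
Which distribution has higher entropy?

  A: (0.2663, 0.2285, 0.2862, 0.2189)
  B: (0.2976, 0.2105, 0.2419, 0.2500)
A

Both distributions are close to uniform, making this a harder comparison.

H(A) = 1.9914 bits
H(B) = 1.9889 bits

The distribution closer to uniform has higher entropy.
Answer: A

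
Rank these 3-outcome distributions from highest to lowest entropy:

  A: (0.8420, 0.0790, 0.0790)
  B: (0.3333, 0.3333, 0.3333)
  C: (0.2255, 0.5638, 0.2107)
B > C > A

Key insight: Entropy is maximized by uniform distributions and minimized by concentrated distributions.

- Uniform distributions have maximum entropy log₂(3) = 1.5850 bits
- The more "peaked" or concentrated a distribution, the lower its entropy

Entropies:
  H(A) = 0.7875 bits
  H(B) = 1.5850 bits
  H(C) = 1.4241 bits

Ranking: B > C > A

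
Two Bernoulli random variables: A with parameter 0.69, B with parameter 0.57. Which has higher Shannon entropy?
B

For binary distributions, entropy is maximized at p=0.5 and decreases as p moves toward 0 or 1.

H(A) = H(0.69) = 0.8932 bits
H(B) = H(0.57) = 0.9858 bits

Distribution B (p=0.57) is closer to uniform (p=0.5), so it has higher entropy.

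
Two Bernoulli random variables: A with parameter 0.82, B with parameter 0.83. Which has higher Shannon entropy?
A

For binary distributions, entropy is maximized at p=0.5 and decreases as p moves toward 0 or 1.

H(A) = H(0.82) = 0.6801 bits
H(B) = H(0.83) = 0.6577 bits

Distribution A (p=0.82) is closer to uniform (p=0.5), so it has higher entropy.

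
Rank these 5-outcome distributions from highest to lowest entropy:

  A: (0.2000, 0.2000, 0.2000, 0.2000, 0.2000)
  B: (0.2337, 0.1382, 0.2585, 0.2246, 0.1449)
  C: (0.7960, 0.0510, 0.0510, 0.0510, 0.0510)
A > B > C

Key insight: Entropy is maximized by uniform distributions and minimized by concentrated distributions.

- Uniform distributions have maximum entropy log₂(5) = 2.3219 bits
- The more "peaked" or concentrated a distribution, the lower its entropy

Entropies:
  H(A) = 2.3219 bits
  H(B) = 2.2771 bits
  H(C) = 1.1379 bits

Ranking: A > B > C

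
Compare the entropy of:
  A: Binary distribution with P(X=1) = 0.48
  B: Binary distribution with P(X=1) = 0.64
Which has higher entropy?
A

For binary distributions, entropy is maximized at p=0.5 and decreases as p moves toward 0 or 1.

H(A) = H(0.48) = 0.9988 bits
H(B) = H(0.64) = 0.9427 bits

Distribution A (p=0.48) is closer to uniform (p=0.5), so it has higher entropy.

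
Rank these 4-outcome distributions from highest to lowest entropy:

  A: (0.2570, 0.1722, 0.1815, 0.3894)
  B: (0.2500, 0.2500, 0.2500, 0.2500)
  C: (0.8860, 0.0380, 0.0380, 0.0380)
B > A > C

Key insight: Entropy is maximized by uniform distributions and minimized by concentrated distributions.

- Uniform distributions have maximum entropy log₂(4) = 2.0000 bits
- The more "peaked" or concentrated a distribution, the lower its entropy

Entropies:
  H(A) = 1.9174 bits
  H(B) = 2.0000 bits
  H(C) = 0.6926 bits

Ranking: B > A > C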